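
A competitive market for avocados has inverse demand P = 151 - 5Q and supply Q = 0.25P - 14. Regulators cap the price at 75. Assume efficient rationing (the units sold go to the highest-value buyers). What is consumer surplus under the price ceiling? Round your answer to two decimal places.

Rewriting supply in inverse form: P = 56 + 4Q.
Free-market equilibrium: 151 - 5Q = 56 + 4Q gives Q* = 10.5556, P* = 98.2222.
At P = 75, sellers supply (75 - 56)/4 = 4.75 while buyers want more, so the quantity traded is 4.75 at price 75.
The demand price at Q = 4.75 is 127.25. CS is the trapezoid between demand and 75 over [0, 4.75]: (1/2)[(151 - 75) + (127.25 - 75)](4.75) = 304.5938.

304.59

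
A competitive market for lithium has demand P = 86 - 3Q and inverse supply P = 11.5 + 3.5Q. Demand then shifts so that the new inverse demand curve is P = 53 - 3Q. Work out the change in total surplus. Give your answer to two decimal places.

Initial equilibrium: Q_0 = 11.4615, P_0 = 51.6154; CS_0 = (1/2)(11.4615)(34.3846) = 197.0503, PS_0 = (1/2)(11.4615)(40.1154) = 229.892.
New equilibrium: 53 - 3Q = 11.5 + 3.5Q gives Q_1 = 6.3846, P_1 = 33.8462; CS_1 = 61.145, PS_1 = 71.3358.
Change in total surplus = (61.145 + 71.3358) - (197.0503 + 229.892) = -294.4615.

-294.46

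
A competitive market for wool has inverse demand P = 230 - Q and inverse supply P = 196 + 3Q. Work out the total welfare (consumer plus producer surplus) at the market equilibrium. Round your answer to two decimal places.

144.50

Setting demand equal to supply, 34 = 4Q, so Q* = 8.5 and P* = 221.5.
Total surplus is the full triangle between the curves from 0 to Q*: (1/2)(8.5)(230 - 196) = 144.5.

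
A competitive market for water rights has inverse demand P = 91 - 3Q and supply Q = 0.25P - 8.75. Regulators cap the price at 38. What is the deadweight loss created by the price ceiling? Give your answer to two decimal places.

183.97

Rewriting supply in inverse form: P = 35 + 4Q.
Without the control, 91 - 3Q = 35 + 4Q so Q* = 8 and P* = 67.
At the ceiling price 38, quantity supplied is (38 - 35)/4 = 0.75; supply is the short side, so Q = 0.75 trades at P = 38.
The lost-trades triangle has base Q* - 0.75 = 7.25 and height equal to the gap between the curves at Q = 0.75, which is 88.75 - 38 = 50.75. DWL = (1/2)(7.25)(50.75) = 183.9688.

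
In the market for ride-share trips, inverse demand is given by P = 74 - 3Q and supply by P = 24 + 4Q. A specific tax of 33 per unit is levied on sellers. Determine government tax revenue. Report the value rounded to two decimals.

Pre-tax equilibrium: 74 - 3Q = 24 + 4Q gives Q* = 7.1429, P* = 52.5714.
With the tax, sellers need 33 more per unit: 74 - 3Q = 24 + 4Q + 33, so Q_t = 2.4286. Buyers pay P_b = 66.7143; sellers receive P_s = P_b - 33 = 33.7143.
Tax revenue = t x Q_t = 33 x 2.4286 = 80.1429.

80.14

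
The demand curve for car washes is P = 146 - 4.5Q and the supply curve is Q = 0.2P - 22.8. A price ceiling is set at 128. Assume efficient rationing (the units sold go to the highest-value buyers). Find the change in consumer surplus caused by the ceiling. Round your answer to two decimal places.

Rewriting supply in inverse form: P = 114 + 5Q.
Without the control, 146 - 4.5Q = 114 + 5Q so Q* = 3.3684 and P* = 130.8421.
At the ceiling price 128, quantity supplied is (128 - 114)/5 = 2.8; supply is the short side, so Q = 2.8 trades at P = 128.
CS goes from (1/2)(3.3684)(15.1579) = 25.5291 to 32.76 (computed as (146 - 128)(2.8) - (1/2)(4.5)(2.8)^2), a change of 7.2309.

7.23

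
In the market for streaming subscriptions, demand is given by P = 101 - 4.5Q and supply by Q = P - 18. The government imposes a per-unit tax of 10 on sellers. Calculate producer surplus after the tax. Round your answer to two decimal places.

88.08

Rewriting supply in inverse form: P = 18 + Q.
Without the tax, 101 - 4.5Q = 18 + Q so Q* = 15.0909 and P* = 33.0909.
A tax on sellers shifts supply up by 10: 101 - 4.5Q = 18 + Q + 10, so Q_t = 13.2727. Buyers pay P_b = 41.2727; sellers receive P_s = P_b - 10 = 31.2727.
Producer surplus is the triangle above supply below P_s: (1/2)(13.2727)(31.2727 - 18) = 88.0826.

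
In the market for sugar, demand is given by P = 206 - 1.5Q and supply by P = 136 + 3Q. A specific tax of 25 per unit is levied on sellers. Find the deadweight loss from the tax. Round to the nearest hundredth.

Pre-tax equilibrium: 206 - 1.5Q = 136 + 3Q gives Q* = 15.5556, P* = 182.6667.
A tax on sellers shifts supply up by 25: 206 - 1.5Q = 136 + 3Q + 25, so Q_t = 10. Buyers pay P_b = 191; sellers receive P_s = P_b - 25 = 166.
The welfare triangle lost has base Q* - Q_t = 5.5556 and height t = 25, so DWL = (1/2)(5.5556)(25) = 69.4444.

69.44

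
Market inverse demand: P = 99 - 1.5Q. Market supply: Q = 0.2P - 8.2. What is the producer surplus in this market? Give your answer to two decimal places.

Rewriting supply in inverse form: P = 41 + 5Q.
Set 99 - 1.5Q = 41 + 5Q, which gives 58 = 6.5Q, so Q* = 8.9231 and P* = 99 - 1.5(8.9231) = 85.6154.
Producer surplus is the triangle above supply below P*: (1/2)(8.9231)(85.6154 - 41) = (1/2)(8.9231)(44.6154) = 199.0533.

199.05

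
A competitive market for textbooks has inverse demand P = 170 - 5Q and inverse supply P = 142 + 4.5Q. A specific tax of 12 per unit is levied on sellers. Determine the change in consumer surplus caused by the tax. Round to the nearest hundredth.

-14.63

Without the tax, 170 - 5Q = 142 + 4.5Q so Q* = 2.9474 and P* = 155.2632.
With the tax, sellers need 12 more per unit: 170 - 5Q = 142 + 4.5Q + 12, so Q_t = 1.6842. Buyers pay P_b = 161.5789; sellers receive P_s = P_b - 12 = 149.5789.
CS falls from (1/2)(2.9474)(14.7368) = 21.7175 to (1/2)(1.6842)(8.4211) = 7.0914, a change of -14.626.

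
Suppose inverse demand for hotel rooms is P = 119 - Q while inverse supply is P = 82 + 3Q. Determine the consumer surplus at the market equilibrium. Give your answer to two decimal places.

42.78

Equilibrium: 119 - Q = 82 + 3Q, so Q* = 9.25 and P* = 109.75.
The demand choke price is 119, so CS = (1/2)(Q*)(119 - P*) = (1/2)(9.25)(9.25) = 42.7812.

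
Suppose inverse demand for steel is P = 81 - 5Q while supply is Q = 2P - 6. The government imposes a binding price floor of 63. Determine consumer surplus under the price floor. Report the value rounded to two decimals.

32.40

Rewriting supply in inverse form: P = 3 + 0.5Q.
Free-market equilibrium: 81 - 5Q = 3 + 0.5Q gives Q* = 14.1818, P* = 10.0909.
At P = 63, buyers demand (81 - 63)/5 = 3.6 while sellers would supply more, so the quantity traded is 3.6 at price 63.
CS is the triangle under demand above 63: (1/2)(3.6)(81 - 63) = 32.4.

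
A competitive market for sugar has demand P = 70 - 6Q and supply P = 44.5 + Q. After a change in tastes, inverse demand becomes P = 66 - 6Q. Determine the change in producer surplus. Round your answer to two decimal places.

Initial equilibrium: Q_0 = 3.6429, P_0 = 48.1429; CS_0 = (1/2)(3.6429)(21.8571) = 39.8112, PS_0 = (1/2)(3.6429)(3.6429) = 6.6352.
New equilibrium: 66 - 6Q = 44.5 + Q gives Q_1 = 3.0714, P_1 = 47.5714; CS_1 = 28.301, PS_1 = 4.7168.
Change in producer surplus = 4.7168 - 6.6352 = -1.9184.

-1.92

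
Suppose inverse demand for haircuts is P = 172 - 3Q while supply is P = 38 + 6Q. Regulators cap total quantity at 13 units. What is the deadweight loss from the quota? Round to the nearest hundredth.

16.06

Without the quota, 172 - 3Q = 38 + 6Q gives Q* = 14.8889.
At Q = 13 the demand price is 172 - 3(13) = 133 and the supply price is 38 + 6(13) = 116.
Deadweight loss is the triangle between the curves from 13 to 14.8889: (1/2)(133 - 116)(14.8889 - 13) = 16.0556.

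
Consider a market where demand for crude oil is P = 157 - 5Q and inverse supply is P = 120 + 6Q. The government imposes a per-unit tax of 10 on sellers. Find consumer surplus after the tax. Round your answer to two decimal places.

Without the tax, 157 - 5Q = 120 + 6Q so Q* = 3.3636 and P* = 140.1818.
With the tax, sellers need 10 more per unit: 157 - 5Q = 120 + 6Q + 10, so Q_t = 2.4545. Buyers pay P_b = 144.7273; sellers receive P_s = P_b - 10 = 134.7273.
CS = (1/2)(Q_t)(157 - P_b) = (1/2)(2.4545)(12.2727) = 15.062.

15.06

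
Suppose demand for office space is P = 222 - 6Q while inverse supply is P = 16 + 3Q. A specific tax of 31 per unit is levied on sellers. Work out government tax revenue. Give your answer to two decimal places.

Pre-tax equilibrium: 222 - 6Q = 16 + 3Q gives Q* = 22.8889, P* = 84.6667.
With the tax, sellers need 31 more per unit: 222 - 6Q = 16 + 3Q + 31, so Q_t = 19.4444. Buyers pay P_b = 105.3333; sellers receive P_s = P_b - 31 = 74.3333.
Tax revenue = t x Q_t = 31 x 19.4444 = 602.7778.

602.78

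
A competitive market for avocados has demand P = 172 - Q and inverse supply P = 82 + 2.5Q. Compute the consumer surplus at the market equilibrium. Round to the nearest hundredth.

Setting demand equal to supply, 90 = 3.5Q, so Q* = 25.7143 and P* = 146.2857.
Consumer surplus is the triangle under demand above P*: (1/2)(25.7143)(172 - 146.2857) = (1/2)(25.7143)(25.7143) = 330.6122.

330.61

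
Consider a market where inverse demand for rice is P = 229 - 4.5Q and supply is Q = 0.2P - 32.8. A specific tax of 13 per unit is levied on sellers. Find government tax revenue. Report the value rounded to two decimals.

Rewriting supply in inverse form: P = 164 + 5Q.
Without the tax, 229 - 4.5Q = 164 + 5Q so Q* = 6.8421 and P* = 198.2105.
A tax on sellers shifts supply up by 13: 229 - 4.5Q = 164 + 5Q + 13, so Q_t = 5.4737. Buyers pay P_b = 204.3684; sellers receive P_s = P_b - 13 = 191.3684.
Revenue is the tax times quantity traded: 13 x 5.4737 = 71.1579.

71.16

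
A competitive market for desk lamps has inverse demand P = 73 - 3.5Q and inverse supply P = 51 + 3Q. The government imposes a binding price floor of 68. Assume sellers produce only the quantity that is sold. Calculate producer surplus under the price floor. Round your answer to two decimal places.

Free-market equilibrium: 73 - 3.5Q = 51 + 3Q gives Q* = 3.3846, P* = 61.1538.
At the floor price 68, quantity demanded is (73 - 68)/3.5 = 1.4286; demand is the short side, so Q = 1.4286 trades at P = 68.
The supply price at Q = 1.4286 is 55.2857. PS is the trapezoid between 68 and supply over [0, 1.4286]: (1/2)[(68 - 51) + (68 - 55.2857)](1.4286) = 21.2245.

21.22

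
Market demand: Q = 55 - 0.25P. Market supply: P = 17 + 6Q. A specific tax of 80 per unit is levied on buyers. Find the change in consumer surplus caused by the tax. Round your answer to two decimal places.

Rewriting demand in inverse form: P = 220 - 4Q.
Without the tax, 220 - 4Q = 17 + 6Q so Q* = 20.3 and P* = 138.8.
A tax on buyers shifts demand down by 80: (220 - 80) - 4Q = 17 + 6Q, so Q_t = 12.3. Buyers pay P_b = 170.8; sellers receive P_s = P_b - 80 = 90.8.
CS falls from (1/2)(20.3)(81.2) = 824.18 to (1/2)(12.3)(49.2) = 302.58, a change of -521.6.

-521.60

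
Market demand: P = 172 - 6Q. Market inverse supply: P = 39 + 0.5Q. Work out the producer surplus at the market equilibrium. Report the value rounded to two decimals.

104.67

Setting demand equal to supply, 133 = 6.5Q, so Q* = 20.4615 and P* = 49.2308.
PS is the area between P* and the supply curve from 0 to Q*: (1/2)(20.4615)(10.2308) = 104.6686.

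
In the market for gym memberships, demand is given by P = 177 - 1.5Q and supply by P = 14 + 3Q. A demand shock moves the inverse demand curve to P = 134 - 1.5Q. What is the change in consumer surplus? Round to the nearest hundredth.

-450.70

Initial equilibrium: Q_0 = 36.2222, P_0 = 122.6667; CS_0 = (1/2)(36.2222)(54.3333) = 984.037, PS_0 = (1/2)(36.2222)(108.6667) = 1968.0741.
New equilibrium: 134 - 1.5Q = 14 + 3Q gives Q_1 = 26.6667, P_1 = 94; CS_1 = 533.3333, PS_1 = 1066.6667.
Change in consumer surplus = 533.3333 - 984.037 = -450.7037.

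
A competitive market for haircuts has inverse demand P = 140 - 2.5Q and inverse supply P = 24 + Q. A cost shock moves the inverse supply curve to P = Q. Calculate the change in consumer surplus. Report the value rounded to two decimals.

Initial equilibrium: Q_0 = 33.1429, P_0 = 57.1429; CS_0 = (1/2)(33.1429)(82.8571) = 1373.0612, PS_0 = (1/2)(33.1429)(33.1429) = 549.2245.
New equilibrium: 140 - 2.5Q = Q gives Q_1 = 40, P_1 = 40; CS_1 = 2000, PS_1 = 800.
Change in consumer surplus = 2000 - 1373.0612 = 626.9388.

626.94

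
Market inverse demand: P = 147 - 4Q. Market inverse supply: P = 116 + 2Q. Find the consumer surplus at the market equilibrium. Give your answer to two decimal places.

Set 147 - 4Q = 116 + 2Q, which gives 31 = 6Q, so Q* = 5.1667 and P* = 147 - 4(5.1667) = 126.3333.
Consumer surplus is the triangle under demand above P*: (1/2)(5.1667)(147 - 126.3333) = (1/2)(5.1667)(20.6667) = 53.3889.

53.39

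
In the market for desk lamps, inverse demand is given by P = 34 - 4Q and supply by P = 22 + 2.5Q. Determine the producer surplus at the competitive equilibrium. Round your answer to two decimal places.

4.26

Equilibrium: 34 - 4Q = 22 + 2.5Q, so Q* = 1.8462 and P* = 26.6154.
PS is the area between P* and the supply curve from 0 to Q*: (1/2)(1.8462)(4.6154) = 4.2604.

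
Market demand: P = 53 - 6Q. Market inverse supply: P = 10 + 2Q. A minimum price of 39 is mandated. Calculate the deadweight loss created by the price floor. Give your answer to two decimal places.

37.01

Without the control, 53 - 6Q = 10 + 2Q so Q* = 5.375 and P* = 20.75.
At the floor price 39, quantity demanded is (53 - 39)/6 = 2.3333; demand is the short side, so Q = 2.3333 trades at P = 39.
The lost-trades triangle has base Q* - 2.3333 = 3.0417 and height equal to the gap between the curves at Q = 2.3333, which is 39 - 14.6667 = 24.3333. DWL = (1/2)(3.0417)(24.3333) = 37.0069.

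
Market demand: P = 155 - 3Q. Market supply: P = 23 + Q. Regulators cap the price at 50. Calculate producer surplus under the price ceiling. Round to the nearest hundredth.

Without the control, 155 - 3Q = 23 + Q so Q* = 33 and P* = 56.
At P = 50, sellers supply (50 - 23)/1 = 27 while buyers want more, so the quantity traded is 27 at price 50.
PS is the triangle above supply below 50: (1/2)(27)(50 - 23) = 364.5.

364.50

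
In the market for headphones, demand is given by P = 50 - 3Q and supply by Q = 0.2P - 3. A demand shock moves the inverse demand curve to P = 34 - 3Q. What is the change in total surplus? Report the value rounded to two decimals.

-54.00

Rewriting supply in inverse form: P = 15 + 5Q.
Initial equilibrium: Q_0 = 4.375, P_0 = 36.875; CS_0 = (1/2)(4.375)(13.125) = 28.7109, PS_0 = (1/2)(4.375)(21.875) = 47.8516.
New equilibrium: 34 - 3Q = 15 + 5Q gives Q_1 = 2.375, P_1 = 26.875; CS_1 = 8.4609, PS_1 = 14.1016.
Change in total surplus = (8.4609 + 14.1016) - (28.7109 + 47.8516) = -54.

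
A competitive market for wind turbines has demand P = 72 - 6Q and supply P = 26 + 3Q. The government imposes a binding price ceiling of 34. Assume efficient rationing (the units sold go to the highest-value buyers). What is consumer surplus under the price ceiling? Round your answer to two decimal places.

80.00

Without the control, 72 - 6Q = 26 + 3Q so Q* = 5.1111 and P* = 41.3333.
At P = 34, sellers supply (34 - 26)/3 = 2.6667 while buyers want more, so the quantity traded is 2.6667 at price 34.
The demand price at Q = 2.6667 is 56. CS is the trapezoid between demand and 34 over [0, 2.6667]: (1/2)[(72 - 34) + (56 - 34)](2.6667) = 80.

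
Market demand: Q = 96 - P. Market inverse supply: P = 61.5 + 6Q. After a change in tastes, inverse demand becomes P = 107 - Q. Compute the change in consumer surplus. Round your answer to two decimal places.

8.98

Rewriting demand in inverse form: P = 96 - Q.
Initial equilibrium: Q_0 = 4.9286, P_0 = 91.0714; CS_0 = (1/2)(4.9286)(4.9286) = 12.1454, PS_0 = (1/2)(4.9286)(29.5714) = 72.8724.
New equilibrium: 107 - Q = 61.5 + 6Q gives Q_1 = 6.5, P_1 = 100.5; CS_1 = 21.125, PS_1 = 126.75.
Change in consumer surplus = 21.125 - 12.1454 = 8.9796.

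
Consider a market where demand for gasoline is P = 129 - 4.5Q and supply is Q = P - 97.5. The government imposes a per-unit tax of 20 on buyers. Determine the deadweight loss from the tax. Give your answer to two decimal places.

36.36

Rewriting supply in inverse form: P = 97.5 + Q.
Pre-tax equilibrium: 129 - 4.5Q = 97.5 + Q gives Q* = 5.7273, P* = 103.2273.
With the tax, buyers' net willingness to pay falls by 20: (129 - 20) - 4.5Q = 97.5 + Q, so Q_t = 2.0909. Buyers pay P_b = 119.5909; sellers receive P_s = P_b - 20 = 99.5909.
The welfare triangle lost has base Q* - Q_t = 3.6364 and height t = 20, so DWL = (1/2)(3.6364)(20) = 36.3636.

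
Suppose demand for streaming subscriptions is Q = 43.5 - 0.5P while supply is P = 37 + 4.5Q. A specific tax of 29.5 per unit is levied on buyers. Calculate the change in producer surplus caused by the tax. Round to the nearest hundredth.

-110.76

Rewriting demand in inverse form: P = 87 - 2Q.
Pre-tax equilibrium: 87 - 2Q = 37 + 4.5Q gives Q* = 7.6923, P* = 71.6154.
A tax on buyers shifts demand down by 29.5: (87 - 29.5) - 2Q = 37 + 4.5Q, so Q_t = 3.1538. Buyers pay P_b = 80.6923; sellers receive P_s = P_b - 29.5 = 51.1923.
Producers lose the trapezoid between P_s and P* out to Q_t plus the triangle from Q_t to Q*: change in PS = 22.3802 - 133.1361 = -110.7559.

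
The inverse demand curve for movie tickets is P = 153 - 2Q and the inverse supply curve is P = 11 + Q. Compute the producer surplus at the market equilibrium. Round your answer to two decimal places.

1120.22

Set 153 - 2Q = 11 + Q, which gives 142 = 3Q, so Q* = 47.3333 and P* = 153 - 2(47.3333) = 58.3333.
The supply curve's price intercept is 11, so PS = (1/2)(Q*)(P* - 11) = (1/2)(47.3333)(47.3333) = 1120.2222.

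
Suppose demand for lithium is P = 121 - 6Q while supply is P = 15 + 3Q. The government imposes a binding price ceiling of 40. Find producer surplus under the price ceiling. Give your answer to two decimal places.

104.17

Without the control, 121 - 6Q = 15 + 3Q so Q* = 11.7778 and P* = 50.3333.
At the ceiling price 40, quantity supplied is (40 - 15)/3 = 8.3333; supply is the short side, so Q = 8.3333 trades at P = 40.
PS is the triangle above supply below 40: (1/2)(8.3333)(40 - 15) = 104.1667.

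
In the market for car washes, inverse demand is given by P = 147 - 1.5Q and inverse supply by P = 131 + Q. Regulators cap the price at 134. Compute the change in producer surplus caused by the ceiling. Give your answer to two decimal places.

-15.98

Free-market equilibrium: 147 - 1.5Q = 131 + Q gives Q* = 6.4, P* = 137.4.
At P = 134, sellers supply (134 - 131)/1 = 3 while buyers want more, so the quantity traded is 3 at price 134.
PS goes from (1/2)(6.4)(6.4) = 20.48 to 4.5 (computed as (134 - 131)(3) - (1/2)(1)(3)^2), a change of -15.98.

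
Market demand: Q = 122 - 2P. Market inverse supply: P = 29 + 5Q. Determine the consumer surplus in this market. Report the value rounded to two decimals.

8.46

Rewriting demand in inverse form: P = 61 - 0.5Q.
Setting demand equal to supply, 32 = 5.5Q, so Q* = 5.8182 and P* = 58.0909.
CS is the area between the demand curve and P* from 0 to Q*: (1/2)(5.8182)(2.9091) = 8.4628.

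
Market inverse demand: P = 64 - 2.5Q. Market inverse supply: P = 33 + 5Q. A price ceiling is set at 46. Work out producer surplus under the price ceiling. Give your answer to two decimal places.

Free-market equilibrium: 64 - 2.5Q = 33 + 5Q gives Q* = 4.1333, P* = 53.6667.
At the ceiling price 46, quantity supplied is (46 - 33)/5 = 2.6; supply is the short side, so Q = 2.6 trades at P = 46.
PS is the triangle above supply below 46: (1/2)(2.6)(46 - 33) = 16.9.

16.90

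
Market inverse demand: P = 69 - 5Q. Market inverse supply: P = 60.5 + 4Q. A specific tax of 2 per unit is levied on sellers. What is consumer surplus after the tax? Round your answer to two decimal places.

1.30

Without the tax, 69 - 5Q = 60.5 + 4Q so Q* = 0.9444 and P* = 64.2778.
A tax on sellers shifts supply up by 2: 69 - 5Q = 60.5 + 4Q + 2, so Q_t = 0.7222. Buyers pay P_b = 65.3889; sellers receive P_s = P_b - 2 = 63.3889.
CS = (1/2)(Q_t)(69 - P_b) = (1/2)(0.7222)(3.6111) = 1.304.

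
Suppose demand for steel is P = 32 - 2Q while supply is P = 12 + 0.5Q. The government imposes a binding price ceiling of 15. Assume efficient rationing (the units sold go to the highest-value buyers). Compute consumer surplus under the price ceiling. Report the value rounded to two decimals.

Without the control, 32 - 2Q = 12 + 0.5Q so Q* = 8 and P* = 16.
At P = 15, sellers supply (15 - 12)/0.5 = 6 while buyers want more, so the quantity traded is 6 at price 15.
The demand price at Q = 6 is 20. CS is the trapezoid between demand and 15 over [0, 6]: (1/2)[(32 - 15) + (20 - 15)](6) = 66.

66.00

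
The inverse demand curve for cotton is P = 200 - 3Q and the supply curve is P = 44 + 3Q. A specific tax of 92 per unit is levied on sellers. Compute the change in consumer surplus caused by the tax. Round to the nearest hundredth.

-843.33

Pre-tax equilibrium: 200 - 3Q = 44 + 3Q gives Q* = 26, P* = 122.
A tax on sellers shifts supply up by 92: 200 - 3Q = 44 + 3Q + 92, so Q_t = 10.6667. Buyers pay P_b = 168; sellers receive P_s = P_b - 92 = 76.
CS falls from (1/2)(26)(78) = 1014 to (1/2)(10.6667)(32) = 170.6667, a change of -843.3333.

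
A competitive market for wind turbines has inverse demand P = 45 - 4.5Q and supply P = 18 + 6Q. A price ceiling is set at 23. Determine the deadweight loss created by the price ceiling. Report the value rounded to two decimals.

Without the control, 45 - 4.5Q = 18 + 6Q so Q* = 2.5714 and P* = 33.4286.
At the ceiling price 23, quantity supplied is (23 - 18)/6 = 0.8333; supply is the short side, so Q = 0.8333 trades at P = 23.
The lost-trades triangle has base Q* - 0.8333 = 1.7381 and height equal to the gap between the curves at Q = 0.8333, which is 41.25 - 23 = 18.25. DWL = (1/2)(1.7381)(18.25) = 15.8601.

15.86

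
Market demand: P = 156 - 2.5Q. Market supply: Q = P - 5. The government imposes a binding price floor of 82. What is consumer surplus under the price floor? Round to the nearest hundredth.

1095.20

Rewriting supply in inverse form: P = 5 + Q.
Free-market equilibrium: 156 - 2.5Q = 5 + Q gives Q* = 43.1429, P* = 48.1429.
At the floor price 82, quantity demanded is (156 - 82)/2.5 = 29.6; demand is the short side, so Q = 29.6 trades at P = 82.
CS is the triangle under demand above 82: (1/2)(29.6)(156 - 82) = 1095.2.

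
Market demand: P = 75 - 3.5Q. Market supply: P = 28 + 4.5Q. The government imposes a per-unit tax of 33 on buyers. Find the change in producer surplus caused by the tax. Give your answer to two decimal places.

-70.77

Pre-tax equilibrium: 75 - 3.5Q = 28 + 4.5Q gives Q* = 5.875, P* = 54.4375.
With the tax, buyers' net willingness to pay falls by 33: (75 - 33) - 3.5Q = 28 + 4.5Q, so Q_t = 1.75. Buyers pay P_b = 68.875; sellers receive P_s = P_b - 33 = 35.875.
Producers lose the trapezoid between P_s and P* out to Q_t plus the triangle from Q_t to Q*: change in PS = 6.8906 - 77.6602 = -70.7695.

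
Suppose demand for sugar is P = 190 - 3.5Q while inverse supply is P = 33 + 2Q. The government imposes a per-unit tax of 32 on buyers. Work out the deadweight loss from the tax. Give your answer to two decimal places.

93.09

Pre-tax equilibrium: 190 - 3.5Q = 33 + 2Q gives Q* = 28.5455, P* = 90.0909.
With the tax, buyers' net willingness to pay falls by 32: (190 - 32) - 3.5Q = 33 + 2Q, so Q_t = 22.7273. Buyers pay P_b = 110.4545; sellers receive P_s = P_b - 32 = 78.4545.
The welfare triangle lost has base Q* - Q_t = 5.8182 and height t = 32, so DWL = (1/2)(5.8182)(32) = 93.0909.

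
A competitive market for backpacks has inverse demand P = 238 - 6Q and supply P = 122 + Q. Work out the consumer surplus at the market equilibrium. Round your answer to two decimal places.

Equilibrium: 238 - 6Q = 122 + Q, so Q* = 16.5714 and P* = 138.5714.
CS is the area between the demand curve and P* from 0 to Q*: (1/2)(16.5714)(99.4286) = 823.8367.

823.84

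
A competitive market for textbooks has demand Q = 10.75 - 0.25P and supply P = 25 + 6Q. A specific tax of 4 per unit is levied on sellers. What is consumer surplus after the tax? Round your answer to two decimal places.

3.92

Rewriting demand in inverse form: P = 43 - 4Q.
Pre-tax equilibrium: 43 - 4Q = 25 + 6Q gives Q* = 1.8, P* = 35.8.
A tax on sellers shifts supply up by 4: 43 - 4Q = 25 + 6Q + 4, so Q_t = 1.4. Buyers pay P_b = 37.4; sellers receive P_s = P_b - 4 = 33.4.
Consumer surplus is the triangle under demand above P_b: (1/2)(1.4)(43 - 37.4) = 3.92.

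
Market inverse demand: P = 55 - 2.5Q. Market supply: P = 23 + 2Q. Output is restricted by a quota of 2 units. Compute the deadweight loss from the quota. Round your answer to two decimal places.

58.78

Unrestricted equilibrium: Q* = (55 - 23)/(2.5 + 2) = 7.1111.
At Q = 2 the demand price is 55 - 2.5(2) = 50 and the supply price is 23 + 2(2) = 27.
DWL = (1/2)(gap between curves at 2) x (Q* - 2) = (1/2)(23)(5.1111) = 58.7778.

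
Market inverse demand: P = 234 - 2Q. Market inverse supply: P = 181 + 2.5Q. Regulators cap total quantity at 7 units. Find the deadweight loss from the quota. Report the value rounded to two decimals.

51.36

Unrestricted equilibrium: Q* = (234 - 181)/(2 + 2.5) = 11.7778.
At Q = 7 the demand price is 234 - 2(7) = 220 and the supply price is 181 + 2.5(7) = 198.5.
Deadweight loss is the triangle between the curves from 7 to 11.7778: (1/2)(220 - 198.5)(11.7778 - 7) = 51.3611.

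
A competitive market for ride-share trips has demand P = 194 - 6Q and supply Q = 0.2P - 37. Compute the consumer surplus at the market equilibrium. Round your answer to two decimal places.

2.01

Rewriting supply in inverse form: P = 185 + 5Q.
Equilibrium: 194 - 6Q = 185 + 5Q, so Q* = 0.8182 and P* = 189.0909.
CS is the area between the demand curve and P* from 0 to Q*: (1/2)(0.8182)(4.9091) = 2.0083.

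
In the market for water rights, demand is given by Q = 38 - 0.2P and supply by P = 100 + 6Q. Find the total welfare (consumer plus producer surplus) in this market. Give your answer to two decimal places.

Rewriting demand in inverse form: P = 190 - 5Q.
Equilibrium: 190 - 5Q = 100 + 6Q, so Q* = 8.1818 and P* = 149.0909.
Total surplus is the full triangle between the curves from 0 to Q*: (1/2)(8.1818)(190 - 100) = 368.1818.

368.18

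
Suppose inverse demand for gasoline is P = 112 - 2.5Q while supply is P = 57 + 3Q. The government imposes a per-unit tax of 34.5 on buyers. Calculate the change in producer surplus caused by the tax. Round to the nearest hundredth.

Without the tax, 112 - 2.5Q = 57 + 3Q so Q* = 10 and P* = 87.
A tax on buyers shifts demand down by 34.5: (112 - 34.5) - 2.5Q = 57 + 3Q, so Q_t = 3.7273. Buyers pay P_b = 102.6818; sellers receive P_s = P_b - 34.5 = 68.1818.
PS falls from (1/2)(10)(30) = 150 to (1/2)(3.7273)(11.1818) = 20.8388, a change of -129.1612.

-129.16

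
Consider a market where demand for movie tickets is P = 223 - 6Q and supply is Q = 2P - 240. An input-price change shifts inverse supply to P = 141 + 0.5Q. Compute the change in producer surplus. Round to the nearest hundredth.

Rewriting supply in inverse form: P = 120 + 0.5Q.
Initial equilibrium: Q_0 = 15.8462, P_0 = 127.9231; CS_0 = (1/2)(15.8462)(95.0769) = 753.3018, PS_0 = (1/2)(15.8462)(7.9231) = 62.7751.
New equilibrium: 223 - 6Q = 141 + 0.5Q gives Q_1 = 12.6154, P_1 = 147.3077; CS_1 = 477.4438, PS_1 = 39.787.
Change in producer surplus = 39.787 - 62.7751 = -22.9882.

-22.99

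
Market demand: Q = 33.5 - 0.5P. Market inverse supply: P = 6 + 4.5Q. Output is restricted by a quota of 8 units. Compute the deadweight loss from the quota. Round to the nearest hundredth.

Rewriting demand in inverse form: P = 67 - 2Q.
Unrestricted equilibrium: Q* = (67 - 6)/(2 + 4.5) = 9.3846.
At Q = 8 the demand price is 67 - 2(8) = 51 and the supply price is 6 + 4.5(8) = 42.
Deadweight loss is the triangle between the curves from 8 to 9.3846: (1/2)(51 - 42)(9.3846 - 8) = 6.2308.

6.23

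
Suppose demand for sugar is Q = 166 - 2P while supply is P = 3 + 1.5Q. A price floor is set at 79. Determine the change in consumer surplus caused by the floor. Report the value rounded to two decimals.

-384.00

Rewriting demand in inverse form: P = 83 - 0.5Q.
Without the control, 83 - 0.5Q = 3 + 1.5Q so Q* = 40 and P* = 63.
At the floor price 79, quantity demanded is (83 - 79)/0.5 = 8; demand is the short side, so Q = 8 trades at P = 79.
CS goes from (1/2)(40)(20) = 400 to 16 (computed as (83 - 79)(8) - (1/2)(0.5)(8)^2), a change of -384.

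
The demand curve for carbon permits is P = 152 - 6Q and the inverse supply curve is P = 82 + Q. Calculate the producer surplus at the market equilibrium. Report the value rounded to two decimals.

50.00

Setting demand equal to supply, 70 = 7Q, so Q* = 10 and P* = 92.
The supply curve's price intercept is 82, so PS = (1/2)(Q*)(P* - 82) = (1/2)(10)(10) = 50.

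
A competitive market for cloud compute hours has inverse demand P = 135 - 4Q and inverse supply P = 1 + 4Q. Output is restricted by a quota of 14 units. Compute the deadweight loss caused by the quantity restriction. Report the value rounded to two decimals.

30.25

Without the quota, 135 - 4Q = 1 + 4Q gives Q* = 16.75.
At Q = 14 the demand price is 135 - 4(14) = 79 and the supply price is 1 + 4(14) = 57.
Deadweight loss is the triangle between the curves from 14 to 16.75: (1/2)(79 - 57)(16.75 - 14) = 30.25.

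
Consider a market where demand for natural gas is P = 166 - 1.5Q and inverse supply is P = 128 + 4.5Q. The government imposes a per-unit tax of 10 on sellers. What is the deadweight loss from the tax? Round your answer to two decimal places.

Pre-tax equilibrium: 166 - 1.5Q = 128 + 4.5Q gives Q* = 6.3333, P* = 156.5.
A tax on sellers shifts supply up by 10: 166 - 1.5Q = 128 + 4.5Q + 10, so Q_t = 4.6667. Buyers pay P_b = 159; sellers receive P_s = P_b - 10 = 149.
Deadweight loss is the triangle between the curves from Q_t to Q*: (1/2)(6.3333 - 4.6667)(10) = 8.3333.

8.33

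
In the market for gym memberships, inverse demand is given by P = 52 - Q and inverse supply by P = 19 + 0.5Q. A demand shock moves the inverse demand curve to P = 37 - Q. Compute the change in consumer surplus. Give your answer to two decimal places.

Initial equilibrium: Q_0 = 22, P_0 = 30; CS_0 = (1/2)(22)(22) = 242, PS_0 = (1/2)(22)(11) = 121.
New equilibrium: 37 - Q = 19 + 0.5Q gives Q_1 = 12, P_1 = 25; CS_1 = 72, PS_1 = 36.
Change in consumer surplus = 72 - 242 = -170.

-170.00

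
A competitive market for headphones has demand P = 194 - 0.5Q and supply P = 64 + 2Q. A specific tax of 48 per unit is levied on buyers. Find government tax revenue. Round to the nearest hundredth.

Without the tax, 194 - 0.5Q = 64 + 2Q so Q* = 52 and P* = 168.
With the tax, buyers' net willingness to pay falls by 48: (194 - 48) - 0.5Q = 64 + 2Q, so Q_t = 32.8. Buyers pay P_b = 177.6; sellers receive P_s = P_b - 48 = 129.6.
Revenue is the tax times quantity traded: 48 x 32.8 = 1574.4.

1574.40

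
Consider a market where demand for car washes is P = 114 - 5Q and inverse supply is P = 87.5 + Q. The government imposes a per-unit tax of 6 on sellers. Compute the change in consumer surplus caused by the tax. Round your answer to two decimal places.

Without the tax, 114 - 5Q = 87.5 + Q so Q* = 4.4167 and P* = 91.9167.
With the tax, sellers need 6 more per unit: 114 - 5Q = 87.5 + Q + 6, so Q_t = 3.4167. Buyers pay P_b = 96.9167; sellers receive P_s = P_b - 6 = 90.9167.
CS falls from (1/2)(4.4167)(22.0833) = 48.7674 to (1/2)(3.4167)(17.0833) = 29.184, a change of -19.5833.

-19.58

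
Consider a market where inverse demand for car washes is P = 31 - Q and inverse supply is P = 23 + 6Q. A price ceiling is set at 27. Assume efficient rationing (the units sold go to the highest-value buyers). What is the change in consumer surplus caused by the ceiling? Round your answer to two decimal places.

Free-market equilibrium: 31 - Q = 23 + 6Q gives Q* = 1.1429, P* = 29.8571.
At P = 27, sellers supply (27 - 23)/6 = 0.6667 while buyers want more, so the quantity traded is 0.6667 at price 27.
CS goes from (1/2)(1.1429)(1.1429) = 0.6531 to 2.4444 (computed as (31 - 27)(0.6667) - (1/2)(1)(0.6667)^2), a change of 1.7914.

1.79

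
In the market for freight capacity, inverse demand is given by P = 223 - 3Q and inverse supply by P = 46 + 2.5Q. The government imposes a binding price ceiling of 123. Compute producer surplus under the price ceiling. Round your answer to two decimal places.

Free-market equilibrium: 223 - 3Q = 46 + 2.5Q gives Q* = 32.1818, P* = 126.4545.
At the ceiling price 123, quantity supplied is (123 - 46)/2.5 = 30.8; supply is the short side, so Q = 30.8 trades at P = 123.
PS is the triangle above supply below 123: (1/2)(30.8)(123 - 46) = 1185.8.

1185.80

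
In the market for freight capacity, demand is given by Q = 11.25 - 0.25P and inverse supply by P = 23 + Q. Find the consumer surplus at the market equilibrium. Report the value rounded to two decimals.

38.72

Rewriting demand in inverse form: P = 45 - 4Q.
Setting demand equal to supply, 22 = 5Q, so Q* = 4.4 and P* = 27.4.
Consumer surplus is the triangle under demand above P*: (1/2)(4.4)(45 - 27.4) = (1/2)(4.4)(17.6) = 38.72.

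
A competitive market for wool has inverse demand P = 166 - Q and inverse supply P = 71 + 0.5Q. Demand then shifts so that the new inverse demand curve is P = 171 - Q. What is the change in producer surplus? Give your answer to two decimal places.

108.33

Initial equilibrium: Q_0 = 63.3333, P_0 = 102.6667; CS_0 = (1/2)(63.3333)(63.3333) = 2005.5556, PS_0 = (1/2)(63.3333)(31.6667) = 1002.7778.
New equilibrium: 171 - Q = 71 + 0.5Q gives Q_1 = 66.6667, P_1 = 104.3333; CS_1 = 2222.2222, PS_1 = 1111.1111.
Change in producer surplus = 1111.1111 - 1002.7778 = 108.3333.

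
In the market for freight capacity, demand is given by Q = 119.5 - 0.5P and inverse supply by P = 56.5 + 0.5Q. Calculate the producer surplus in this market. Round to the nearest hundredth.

Rewriting demand in inverse form: P = 239 - 2Q.
Setting demand equal to supply, 182.5 = 2.5Q, so Q* = 73 and P* = 93.
PS is the area between P* and the supply curve from 0 to Q*: (1/2)(73)(36.5) = 1332.25.

1332.25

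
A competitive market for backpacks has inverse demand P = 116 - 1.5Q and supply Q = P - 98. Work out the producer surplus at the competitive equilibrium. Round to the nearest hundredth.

Rewriting supply in inverse form: P = 98 + Q.
Setting demand equal to supply, 18 = 2.5Q, so Q* = 7.2 and P* = 105.2.
Producer surplus is the triangle above supply below P*: (1/2)(7.2)(105.2 - 98) = (1/2)(7.2)(7.2) = 25.92.

25.92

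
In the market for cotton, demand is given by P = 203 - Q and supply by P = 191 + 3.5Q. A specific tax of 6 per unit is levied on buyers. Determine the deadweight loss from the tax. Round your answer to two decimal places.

Without the tax, 203 - Q = 191 + 3.5Q so Q* = 2.6667 and P* = 200.3333.
A tax on buyers shifts demand down by 6: (203 - 6) - Q = 191 + 3.5Q, so Q_t = 1.3333. Buyers pay P_b = 201.6667; sellers receive P_s = P_b - 6 = 195.6667.
The welfare triangle lost has base Q* - Q_t = 1.3333 and height t = 6, so DWL = (1/2)(1.3333)(6) = 4.

4.00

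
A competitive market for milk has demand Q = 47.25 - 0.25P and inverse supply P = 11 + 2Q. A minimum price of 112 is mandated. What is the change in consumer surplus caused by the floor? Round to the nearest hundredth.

Rewriting demand in inverse form: P = 189 - 4Q.
Free-market equilibrium: 189 - 4Q = 11 + 2Q gives Q* = 29.6667, P* = 70.3333.
At the floor price 112, quantity demanded is (189 - 112)/4 = 19.25; demand is the short side, so Q = 19.25 trades at P = 112.
CS goes from (1/2)(29.6667)(118.6667) = 1760.2222 to 741.125 (computed as (189 - 112)(19.25) - (1/2)(4)(19.25)^2), a change of -1019.0972.

-1019.10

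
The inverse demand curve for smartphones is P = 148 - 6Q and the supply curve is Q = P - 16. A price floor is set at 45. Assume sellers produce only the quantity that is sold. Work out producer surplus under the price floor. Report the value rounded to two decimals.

Rewriting supply in inverse form: P = 16 + Q.
Free-market equilibrium: 148 - 6Q = 16 + Q gives Q* = 18.8571, P* = 34.8571.
At the floor price 45, quantity demanded is (148 - 45)/6 = 17.1667; demand is the short side, so Q = 17.1667 trades at P = 45.
The supply price at Q = 17.1667 is 33.1667. PS is the trapezoid between 45 and supply over [0, 17.1667]: (1/2)[(45 - 16) + (45 - 33.1667)](17.1667) = 350.4861.

350.49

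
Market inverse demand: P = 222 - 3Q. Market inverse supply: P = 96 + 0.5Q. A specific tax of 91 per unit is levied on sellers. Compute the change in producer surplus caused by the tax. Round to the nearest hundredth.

Pre-tax equilibrium: 222 - 3Q = 96 + 0.5Q gives Q* = 36, P* = 114.
With the tax, sellers need 91 more per unit: 222 - 3Q = 96 + 0.5Q + 91, so Q_t = 10. Buyers pay P_b = 192; sellers receive P_s = P_b - 91 = 101.
Producers lose the trapezoid between P_s and P* out to Q_t plus the triangle from Q_t to Q*: change in PS = 25 - 324 = -299.

-299.00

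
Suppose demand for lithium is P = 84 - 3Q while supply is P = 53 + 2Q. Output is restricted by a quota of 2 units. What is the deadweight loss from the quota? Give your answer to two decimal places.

44.10

Without the quota, 84 - 3Q = 53 + 2Q gives Q* = 6.2.
At Q = 2 the demand price is 84 - 3(2) = 78 and the supply price is 53 + 2(2) = 57.
DWL = (1/2)(gap between curves at 2) x (Q* - 2) = (1/2)(21)(4.2) = 44.1.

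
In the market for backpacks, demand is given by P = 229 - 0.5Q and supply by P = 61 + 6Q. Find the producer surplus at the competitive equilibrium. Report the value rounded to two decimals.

Setting demand equal to supply, 168 = 6.5Q, so Q* = 25.8462 and P* = 216.0769.
Producer surplus is the triangle above supply below P*: (1/2)(25.8462)(216.0769 - 61) = (1/2)(25.8462)(155.0769) = 2004.071.

2004.07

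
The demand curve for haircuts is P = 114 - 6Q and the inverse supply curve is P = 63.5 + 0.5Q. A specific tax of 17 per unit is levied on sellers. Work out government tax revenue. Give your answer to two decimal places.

87.62

Without the tax, 114 - 6Q = 63.5 + 0.5Q so Q* = 7.7692 and P* = 67.3846.
With the tax, sellers need 17 more per unit: 114 - 6Q = 63.5 + 0.5Q + 17, so Q_t = 5.1538. Buyers pay P_b = 83.0769; sellers receive P_s = P_b - 17 = 66.0769.
Revenue is the tax times quantity traded: 17 x 5.1538 = 87.6154.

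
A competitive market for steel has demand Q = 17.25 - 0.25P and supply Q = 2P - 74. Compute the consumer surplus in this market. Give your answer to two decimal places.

Rewriting demand in inverse form: P = 69 - 4Q.
Rewriting supply in inverse form: P = 37 + 0.5Q.
Setting demand equal to supply, 32 = 4.5Q, so Q* = 7.1111 and P* = 40.5556.
The demand choke price is 69, so CS = (1/2)(Q*)(69 - P*) = (1/2)(7.1111)(28.4444) = 101.1358.

101.14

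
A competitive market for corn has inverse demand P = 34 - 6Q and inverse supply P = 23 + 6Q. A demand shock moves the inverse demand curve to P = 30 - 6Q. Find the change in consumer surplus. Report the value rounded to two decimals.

-1.50

Initial equilibrium: Q_0 = 0.9167, P_0 = 28.5; CS_0 = (1/2)(0.9167)(5.5) = 2.5208, PS_0 = (1/2)(0.9167)(5.5) = 2.5208.
New equilibrium: 30 - 6Q = 23 + 6Q gives Q_1 = 0.5833, P_1 = 26.5; CS_1 = 1.0208, PS_1 = 1.0208.
Change in consumer surplus = 1.0208 - 2.5208 = -1.5.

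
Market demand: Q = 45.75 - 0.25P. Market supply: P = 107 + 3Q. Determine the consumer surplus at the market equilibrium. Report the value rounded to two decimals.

Rewriting demand in inverse form: P = 183 - 4Q.
Setting demand equal to supply, 76 = 7Q, so Q* = 10.8571 and P* = 139.5714.
Consumer surplus is the triangle under demand above P*: (1/2)(10.8571)(183 - 139.5714) = (1/2)(10.8571)(43.4286) = 235.7551.

235.76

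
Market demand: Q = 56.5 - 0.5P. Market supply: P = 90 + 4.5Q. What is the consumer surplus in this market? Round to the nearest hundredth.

12.52

Rewriting demand in inverse form: P = 113 - 2Q.
Equilibrium: 113 - 2Q = 90 + 4.5Q, so Q* = 3.5385 and P* = 105.9231.
Consumer surplus is the triangle under demand above P*: (1/2)(3.5385)(113 - 105.9231) = (1/2)(3.5385)(7.0769) = 12.5207.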